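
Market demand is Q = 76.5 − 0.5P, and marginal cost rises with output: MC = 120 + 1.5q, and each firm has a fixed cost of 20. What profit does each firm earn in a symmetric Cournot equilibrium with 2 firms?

Inverting demand: P = 153 − 2Q.
Cournot with 2 identical firms: the symmetric best-response condition is 153 − 6q = 120 + 1.5q. Each firm produces q = 4.4, total output Q = 8.8, price P = 135.4.
Each firm's profit = 135.4·4.4 − (120·4.4 + ½·1.5·4.4²) − 20 = 33.24.

π_i = 33.24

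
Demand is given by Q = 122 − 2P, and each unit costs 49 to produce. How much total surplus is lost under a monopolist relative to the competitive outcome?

DWL = 36

Inverting demand: P = 61 − 0.5Q.
Perfect competition: P = MC = 49, so 61 − 0.5Q = 49 and Q = 24.
The monopolist equates marginal revenue to marginal cost: 61 − Q = 49, so Q = 12. From demand, P = 55.
DWL is the triangle between Q = 12 and Q = 24: ½·(24 − 12)·(55 − 49) = 36.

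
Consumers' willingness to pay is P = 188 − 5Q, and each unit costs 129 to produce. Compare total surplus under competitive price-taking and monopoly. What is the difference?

Total surplus falls by 87.025

Perfect competition: P = MC = 129, so 188 − 5Q = 129 and Q = 11.8.
CS = ½·(188 − 129)·11.8 = 348.1; PS = (129 − 129)·11.8 = 0; TS = 348.1.
Monopoly sets MR = MC: 188 − 10Q = 129 ⇒ Q = 5.9, P = 188 − 5·5.9 = 158.5.
CS = ½·(188 − 158.5)·5.9 = 87.025; PS = (158.5 − 129)·5.9 = 174.05; TS = 261.075.
Change in total surplus: 261.075 − 348.1 = −87.025.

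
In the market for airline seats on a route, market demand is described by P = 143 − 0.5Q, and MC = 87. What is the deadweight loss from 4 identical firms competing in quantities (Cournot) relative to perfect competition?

DWL = 125.44

Competitive firms price at marginal cost: P = 87, giving Q = 112.
With 4 symmetric Cournot firms, each firm's FOC gives 143 − 2.5q = 87, so q = 22.4, Q = 4·22.4 = 89.6, and P = 98.2.
DWL is the triangle between Q = 89.6 and Q = 112: ½·(112 − 89.6)·(98.2 − 87) = 125.44.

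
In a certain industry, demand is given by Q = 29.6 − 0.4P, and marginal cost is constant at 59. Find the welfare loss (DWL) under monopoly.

DWL = 11.25

Inverting demand: P = 74 − 2.5Q.
Competitive firms price at marginal cost: P = 59, giving Q = 6.
A monopolist chooses Q where MR = MC. MR = 74 − 5Q; setting this equal to 59 gives Q = 3 and P = 66.5.
DWL is the triangle between Q = 3 and Q = 6: ½·(6 − 3)·(66.5 − 59) = 11.25.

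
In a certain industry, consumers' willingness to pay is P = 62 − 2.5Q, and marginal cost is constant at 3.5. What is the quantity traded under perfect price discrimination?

With perfect price discrimination, output is the efficient level Q = 23.4 (where demand meets MC), but every buyer pays their willingness to pay: CS = 0 and PS = total surplus.

Q = 23.4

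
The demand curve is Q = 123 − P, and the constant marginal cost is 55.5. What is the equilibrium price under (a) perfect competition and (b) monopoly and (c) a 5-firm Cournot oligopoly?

Competition: P = 55.5; Monopoly: P = 89.25; Cournot: P = 66.75

Inverting demand: P = 123 − Q.
Under competition P = MC = 55.5, so Q = (123 − 55.5)/1 = 67.5.
The monopolist equates marginal revenue to marginal cost: 123 − 2Q = 55.5, so Q = 33.75. From demand, P = 89.25.
Cournot with 5 identical firms: the symmetric best-response condition is 123 − 6q = 55.5. Each firm produces q = 11.25, total output Q = 56.25, price P = 66.75.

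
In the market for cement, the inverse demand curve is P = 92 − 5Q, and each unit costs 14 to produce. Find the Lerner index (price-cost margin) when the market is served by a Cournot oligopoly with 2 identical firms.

Cournot with 2 identical firms: the symmetric best-response condition is 92 − 15q = 14. Each firm produces q = 5.2, total output Q = 10.4, price P = 40.
Lerner index = (P − MC)/P = (40 − 14)/40 = 0.65.

Lerner index = 0.65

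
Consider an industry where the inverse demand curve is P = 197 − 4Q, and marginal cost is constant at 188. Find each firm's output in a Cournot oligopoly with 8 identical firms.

In a 8-firm Cournot equilibrium, symmetry and the first-order condition give q = (197 − 188)/(36) = 0.25. So Q = 2 and P = 189.

q_i = 0.25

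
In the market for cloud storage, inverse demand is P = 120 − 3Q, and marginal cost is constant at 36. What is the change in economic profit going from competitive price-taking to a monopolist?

Economic profit rises by 588

Under competition P = MC = 36, so Q = (120 − 36)/3 = 28.
Profit = (36 − 36)·28 = 0.
The monopolist equates marginal revenue to marginal cost: 120 − 6Q = 36, so Q = 14. From demand, P = 78.
Profit = (78 − 36)·14 = 588.
Change in economic profit: 588 − 0 = 588.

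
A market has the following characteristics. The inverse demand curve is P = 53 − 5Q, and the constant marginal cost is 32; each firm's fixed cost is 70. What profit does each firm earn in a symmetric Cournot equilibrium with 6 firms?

In a 6-firm Cournot equilibrium, symmetry and the first-order condition give q = (53 − 32)/(35) = 0.6. So Q = 3.6 and P = 35.
Each firm's profit = (35 − 32)·0.6 − 70 = −68.2.

π_i = −68.2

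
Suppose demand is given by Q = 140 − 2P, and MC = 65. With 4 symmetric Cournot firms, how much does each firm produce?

q_i = 2

Inverting demand: P = 70 − 0.5Q.
With 4 symmetric Cournot firms, each firm's FOC gives 70 − 2.5q = 65, so q = 2, Q = 4·2 = 8, and P = 66.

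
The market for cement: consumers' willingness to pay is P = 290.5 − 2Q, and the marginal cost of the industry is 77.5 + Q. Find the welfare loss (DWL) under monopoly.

Under competition P = MC: 290.5 − 2Q = 77.5 + Q ⇒ Q = 71, P = 148.5.
A monopolist chooses Q where MR = MC. MR = 290.5 − 4Q; setting this equal to 77.5 + Q gives Q = 42.6 and P = 205.3.
CS = ½·(290.5 − 148.5)·71 = 5041; PS = (148.5·71 − 77.5·71 − ½·1·71²) = 2520.5; TS = 7561.5.
CS = ½·(290.5 − 205.3)·42.6 = 1814.76; PS = (205.3·42.6 − 77.5·42.6 − ½·1·42.6²) = 4536.9; TS = 6351.66.
DWL = 7561.5 − 6351.66 = 1209.84.

DWL = 1209.84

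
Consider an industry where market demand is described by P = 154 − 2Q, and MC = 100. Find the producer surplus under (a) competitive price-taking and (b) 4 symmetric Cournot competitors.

Perfect competition: P = MC = 100, so 154 − 2Q = 100 and Q = 27.
PS = (100 − 100)·27 = 0.
With 4 symmetric Cournot firms, each firm's FOC gives 154 − 10q = 100, so q = 5.4, Q = 4·5.4 = 21.6, and P = 110.8.
PS = (110.8 − 100)·21.6 = 233.28.

Competition: PS = 0; Cournot: PS = 233.28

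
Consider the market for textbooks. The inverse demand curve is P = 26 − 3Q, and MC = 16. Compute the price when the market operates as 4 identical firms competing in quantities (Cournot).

P = 18

With 4 symmetric Cournot firms, each firm's FOC gives 26 − 15q = 16, so q = 2/3, Q = 4·2/3 = 8/3, and P = 18.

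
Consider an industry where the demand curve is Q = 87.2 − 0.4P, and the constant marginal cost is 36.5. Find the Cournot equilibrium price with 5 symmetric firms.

Inverting demand: P = 218 − 2.5Q.
With 5 symmetric Cournot firms, each firm's FOC gives 218 − 15q = 36.5, so q = 12.1, Q = 5·12.1 = 60.5, and P = 66.75.

P = 66.75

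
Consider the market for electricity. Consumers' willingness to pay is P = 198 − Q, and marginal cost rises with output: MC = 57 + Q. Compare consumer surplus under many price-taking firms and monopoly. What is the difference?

Consumer surplus falls by 1380.625

Competitive equilibrium sets price equal to marginal cost: 198 − Q = 57 + Q, so Q = 70.5 and P = 127.5.
CS = ½·(198 − 127.5)·70.5 = 2485.125.
A monopolist chooses Q where MR = MC. MR = 198 − 2Q; setting this equal to 57 + Q gives Q = 47 and P = 151.
CS = ½·(198 − 151)·47 = 1104.5.
Change in consumer surplus: 1104.5 − 2485.125 = −1380.625.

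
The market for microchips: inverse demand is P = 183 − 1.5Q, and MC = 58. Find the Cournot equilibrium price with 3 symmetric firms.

P = 89.25

In a 3-firm Cournot equilibrium, symmetry and the first-order condition give q = (183 − 58)/(6) = 125/6. So Q = 62.5 and P = 89.25.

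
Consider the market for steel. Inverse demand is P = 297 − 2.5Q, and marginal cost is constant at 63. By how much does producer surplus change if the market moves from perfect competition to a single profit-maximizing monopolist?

Producer surplus rises by 5475.6

Competitive firms price at marginal cost: P = 63, giving Q = 93.6.
PS = (63 − 63)·93.6 = 0.
The monopolist equates marginal revenue to marginal cost: 297 − 5Q = 63, so Q = 46.8. From demand, P = 180.
PS = (180 − 63)·46.8 = 5475.6.
Change in producer surplus: 5475.6 − 0 = 5475.6.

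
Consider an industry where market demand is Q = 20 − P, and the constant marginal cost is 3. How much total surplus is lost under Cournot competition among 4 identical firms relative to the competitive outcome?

Inverting demand: P = 20 − Q.
Perfect competition: P = MC = 3, so 20 − Q = 3 and Q = 17.
In a 4-firm Cournot equilibrium, symmetry and the first-order condition give q = (20 − 3)/(5) = 3.4. So Q = 13.6 and P = 6.4.
DWL is the triangle between Q = 13.6 and Q = 17: ½·(17 − 13.6)·(6.4 − 3) = 5.78.

DWL = 5.78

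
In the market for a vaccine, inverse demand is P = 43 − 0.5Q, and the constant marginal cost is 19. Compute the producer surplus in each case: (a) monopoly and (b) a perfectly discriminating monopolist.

The monopolist equates marginal revenue to marginal cost: 43 − Q = 19, so Q = 24. From demand, P = 31.
PS = (31 − 19)·24 = 288.
A perfectly discriminating monopolist sells every unit with P(Q) ≥ MC(Q), so output equals the competitive quantity Q = 48. Each buyer pays their reservation price, so CS = 0 and the firm captures all surplus.
PS = ½·(43 − 19)·48 = 576.

Monopoly: PS = 288; Perfect PD: PS = 576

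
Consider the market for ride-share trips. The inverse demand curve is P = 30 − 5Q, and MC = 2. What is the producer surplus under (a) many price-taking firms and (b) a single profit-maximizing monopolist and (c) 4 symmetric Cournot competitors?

Under competition P = MC = 2, so Q = (30 − 2)/5 = 5.6.
PS = (2 − 2)·5.6 = 0.
The monopolist equates marginal revenue to marginal cost: 30 − 10Q = 2, so Q = 2.8. From demand, P = 16.
PS = (16 − 2)·2.8 = 39.2.
With 4 symmetric Cournot firms, each firm's FOC gives 30 − 25q = 2, so q = 1.12, Q = 4·1.12 = 4.48, and P = 7.6.
PS = (7.6 − 2)·4.48 = 25.088.

Competition: PS = 0; Monopoly: PS = 39.2; Cournot: PS = 25.088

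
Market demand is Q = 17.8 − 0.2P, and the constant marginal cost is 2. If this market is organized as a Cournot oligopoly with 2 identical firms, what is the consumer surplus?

CS = 336.4

Inverting demand: P = 89 − 5Q.
In a 2-firm Cournot equilibrium, symmetry and the first-order condition give q = (89 − 2)/(15) = 5.8. So Q = 11.6 and P = 31.
CS = ½·(89 − 31)·11.6 = 336.4.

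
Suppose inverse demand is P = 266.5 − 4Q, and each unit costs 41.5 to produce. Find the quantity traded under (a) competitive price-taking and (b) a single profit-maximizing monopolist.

Competition: Q = 56.25; Monopoly: Q = 28.125

Competitive firms price at marginal cost: P = 41.5, giving Q = 56.25.
The monopolist equates marginal revenue to marginal cost: 266.5 − 8Q = 41.5, so Q = 28.125. From demand, P = 154.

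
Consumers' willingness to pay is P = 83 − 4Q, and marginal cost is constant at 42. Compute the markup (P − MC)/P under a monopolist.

Monopoly sets MR = MC: 83 − 8Q = 42 ⇒ Q = 5.125, P = 83 − 4·5.125 = 62.5.
Lerner index = (P − MC)/P = (62.5 − 42)/62.5 = 0.328.

Lerner index = 0.328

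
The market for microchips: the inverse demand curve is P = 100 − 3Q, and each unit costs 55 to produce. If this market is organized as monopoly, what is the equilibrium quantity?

Q = 7.5

The monopolist equates marginal revenue to marginal cost: 100 − 6Q = 55, so Q = 7.5. From demand, P = 77.5.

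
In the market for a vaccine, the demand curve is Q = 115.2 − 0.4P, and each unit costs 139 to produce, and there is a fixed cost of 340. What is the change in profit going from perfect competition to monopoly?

Inverting demand: P = 288 − 2.5Q.
Perfect competition: P = MC = 139, so 288 − 2.5Q = 139 and Q = 59.6.
Profit = (139 − 139)·59.6 − 340 = −340.
Monopoly sets MR = MC: 288 − 5Q = 139 ⇒ Q = 29.8, P = 288 − 2.5·29.8 = 213.5.
Profit = (213.5 − 139)·29.8 − 340 = 1880.1.
Change in profit: 1880.1 − −340 = 2220.1.

Profit rises by 2220.1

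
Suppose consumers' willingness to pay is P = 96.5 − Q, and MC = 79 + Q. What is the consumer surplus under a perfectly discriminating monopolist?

A perfectly discriminating monopolist sells every unit with P(Q) ≥ MC(Q), so output equals the competitive quantity Q = 8.75. Each buyer pays their reservation price, so CS = 0 and the firm captures all surplus.
CS = 0.

CS = 0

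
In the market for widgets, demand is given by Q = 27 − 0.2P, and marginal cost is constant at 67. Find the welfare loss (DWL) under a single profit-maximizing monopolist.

DWL = 115.6

Inverting demand: P = 135 − 5Q.
Perfect competition: P = MC = 67, so 135 − 5Q = 67 and Q = 13.6.
The monopolist equates marginal revenue to marginal cost: 135 − 10Q = 67, so Q = 6.8. From demand, P = 101.
DWL is the triangle between Q = 6.8 and Q = 13.6: ½·(13.6 − 6.8)·(101 − 67) = 115.6.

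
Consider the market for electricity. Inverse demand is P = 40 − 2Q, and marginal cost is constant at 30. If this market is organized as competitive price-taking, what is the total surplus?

TS = 25

Under competition P = MC = 30, so Q = (40 − 30)/2 = 5.
CS = ½·(40 − 30)·5 = 25; PS = (30 − 30)·5 = 0; TS = 25.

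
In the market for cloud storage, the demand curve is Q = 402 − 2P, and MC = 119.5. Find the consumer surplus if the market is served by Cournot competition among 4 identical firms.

CS = 4251.04

Inverting demand: P = 201 − 0.5Q.
With 4 symmetric Cournot firms, each firm's FOC gives 201 − 2.5q = 119.5, so q = 32.6, Q = 4·32.6 = 130.4, and P = 135.8.
CS = ½·(201 − 135.8)·130.4 = 4251.04.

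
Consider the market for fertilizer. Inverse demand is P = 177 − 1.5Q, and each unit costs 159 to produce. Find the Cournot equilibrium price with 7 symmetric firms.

P = 161.25

Cournot with 7 identical firms: the symmetric best-response condition is 177 − 12q = 159. Each firm produces q = 1.5, total output Q = 10.5, price P = 161.25.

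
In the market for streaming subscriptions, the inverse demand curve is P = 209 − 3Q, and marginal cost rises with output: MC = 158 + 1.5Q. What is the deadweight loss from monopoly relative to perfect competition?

Competitive equilibrium sets price equal to marginal cost: 209 − 3Q = 158 + 1.5Q, so Q = 34/3 and P = 175.
A monopolist chooses Q where MR = MC. MR = 209 − 6Q; setting this equal to 158 + 1.5Q gives Q = 6.8 and P = 188.6.
CS = ½·(209 − 175)·34/3 = 578/3; PS = (175·34/3 − 158·34/3 − ½·1.5·(34/3)²) = 289/3; TS = 289.
CS = ½·(209 − 188.6)·6.8 = 69.36; PS = (188.6·6.8 − 158·6.8 − ½·1.5·6.8²) = 173.4; TS = 242.76.
DWL = 289 − 242.76 = 46.24.

DWL = 46.24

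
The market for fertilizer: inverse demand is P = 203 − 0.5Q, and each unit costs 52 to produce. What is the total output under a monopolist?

Q = 151

A monopolist chooses Q where MR = MC. MR = 203 − Q; setting this equal to 52 gives Q = 151 and P = 127.5.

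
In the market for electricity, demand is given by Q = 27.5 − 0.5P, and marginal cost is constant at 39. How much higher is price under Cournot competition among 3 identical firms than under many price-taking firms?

P rises by 4

Inverting demand: P = 55 − 2Q.
Perfect competition: P = MC = 39, so 55 − 2Q = 39 and Q = 8.
In a 3-firm Cournot equilibrium, symmetry and the first-order condition give q = (55 − 39)/(8) = 2. So Q = 6 and P = 43.
Change in price: 43 − 39 = 4.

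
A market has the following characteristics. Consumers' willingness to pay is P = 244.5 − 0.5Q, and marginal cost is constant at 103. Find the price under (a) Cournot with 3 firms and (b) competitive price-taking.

In a 3-firm Cournot equilibrium, symmetry and the first-order condition give q = (244.5 − 103)/(2) = 70.75. So Q = 212.25 and P = 138.375.
Competitive firms price at marginal cost: P = 103, giving Q = 283.

Cournot: P = 138.375; Competition: P = 103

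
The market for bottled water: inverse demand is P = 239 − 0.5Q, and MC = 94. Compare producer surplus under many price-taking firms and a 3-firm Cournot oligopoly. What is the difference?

Producer surplus rises by 7884.375

Under competition P = MC = 94, so Q = (239 − 94)/0.5 = 290.
PS = (94 − 94)·290 = 0.
Cournot with 3 identical firms: the symmetric best-response condition is 239 − 2q = 94. Each firm produces q = 72.5, total output Q = 217.5, price P = 130.25.
PS = (130.25 − 94)·217.5 = 7884.375.
Change in producer surplus: 7884.375 − 0 = 7884.375.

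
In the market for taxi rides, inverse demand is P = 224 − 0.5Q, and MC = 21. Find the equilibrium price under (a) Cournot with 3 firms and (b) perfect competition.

With 3 symmetric Cournot firms, each firm's FOC gives 224 − 2q = 21, so q = 101.5, Q = 3·101.5 = 304.5, and P = 71.75.
Under competition P = MC = 21, so Q = (224 − 21)/0.5 = 406.

Cournot: P = 71.75; Competition: P = 21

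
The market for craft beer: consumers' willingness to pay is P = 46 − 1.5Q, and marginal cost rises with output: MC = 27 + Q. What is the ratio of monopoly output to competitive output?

Q_m/Q_c = 0.625

Monopoly sets MR = MC: 46 − 3Q = 27 + Q ⇒ Q = 4.75, P = 46 − 1.5·4.75 = 38.875.
Competitive equilibrium sets price equal to marginal cost: 46 − 1.5Q = 27 + Q, so Q = 7.6 and P = 34.6.
Ratio Q_m/Q_c = 4.75/7.6 = 0.625.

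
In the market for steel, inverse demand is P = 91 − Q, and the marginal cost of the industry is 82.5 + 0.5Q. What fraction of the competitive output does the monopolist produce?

Q_m/Q_c = 0.6

Monopoly sets MR = MC: 91 − 2Q = 82.5 + 0.5Q ⇒ Q = 3.4, P = 91 − 3.4 = 87.6.
Under competition P = MC: 91 − Q = 82.5 + 0.5Q ⇒ Q = 17/3, P = 256/3.
Ratio Q_m/Q_c = 3.4/(17/3) = 0.6.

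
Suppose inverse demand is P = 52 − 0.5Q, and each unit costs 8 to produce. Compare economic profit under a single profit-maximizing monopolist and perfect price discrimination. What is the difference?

Economic profit rises by 968

The monopolist equates marginal revenue to marginal cost: 52 − Q = 8, so Q = 44. From demand, P = 30.
Profit = (30 − 8)·44 = 968.
A perfectly discriminating monopolist sells every unit with P(Q) ≥ MC(Q), so output equals the competitive quantity Q = 88. Each buyer pays their reservation price, so CS = 0 and the firm captures all surplus.
PS equals the full surplus area, 1936. Profit = 1936 = 1936.
Change in economic profit: 1936 − 968 = 968.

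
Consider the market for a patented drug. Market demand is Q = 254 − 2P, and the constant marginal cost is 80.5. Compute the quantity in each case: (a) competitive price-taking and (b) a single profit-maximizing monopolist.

Inverting demand: P = 127 − 0.5Q.
Perfect competition: P = MC = 80.5, so 127 − 0.5Q = 80.5 and Q = 93.
The monopolist equates marginal revenue to marginal cost: 127 − Q = 80.5, so Q = 46.5. From demand, P = 103.75.

Competition: Q = 93; Monopoly: Q = 46.5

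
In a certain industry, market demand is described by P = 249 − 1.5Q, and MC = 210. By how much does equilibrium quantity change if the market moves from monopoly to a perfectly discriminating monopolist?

Q rises by 13

Monopoly sets MR = MC: 249 − 3Q = 210 ⇒ Q = 13, P = 249 − 1.5·13 = 229.5.
A perfectly discriminating monopolist sells every unit with P(Q) ≥ MC(Q), so output equals the competitive quantity Q = 26. Each buyer pays their reservation price, so CS = 0 and the firm captures all surplus.
Change in equilibrium quantity: 26 − 13 = 13.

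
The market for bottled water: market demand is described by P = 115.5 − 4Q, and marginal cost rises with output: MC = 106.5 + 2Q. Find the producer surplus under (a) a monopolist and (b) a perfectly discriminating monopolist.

Monopoly: PS = 4.05; Perfect PD: PS = 6.75

Monopoly sets MR = MC: 115.5 − 8Q = 106.5 + 2Q ⇒ Q = 0.9, P = 115.5 − 4·0.9 = 111.9.
PS = P·Q − VC(Q) = 111.9·0.9 − (106.5·0.9 + ½·2·0.9²) = 4.05.
With perfect price discrimination, output is the efficient level Q = 1.5 (where demand meets MC), but every buyer pays their willingness to pay: CS = 0 and PS = total surplus.
PS = ½·(115.5 − 106.5)·1.5 = 6.75.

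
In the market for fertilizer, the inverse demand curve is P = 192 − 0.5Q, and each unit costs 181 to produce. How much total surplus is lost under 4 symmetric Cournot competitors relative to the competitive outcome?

Under competition P = MC = 181, so Q = (192 − 181)/0.5 = 22.
Cournot with 4 identical firms: the symmetric best-response condition is 192 − 2.5q = 181. Each firm produces q = 4.4, total output Q = 17.6, price P = 183.2.
DWL is the triangle between Q = 17.6 and Q = 22: ½·(22 − 17.6)·(183.2 − 181) = 4.84.

DWL = 4.84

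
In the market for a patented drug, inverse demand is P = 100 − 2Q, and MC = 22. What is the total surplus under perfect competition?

TS = 1521

Perfect competition: P = MC = 22, so 100 − 2Q = 22 and Q = 39.
CS = ½·(100 − 22)·39 = 1521; PS = (22 − 22)·39 = 0; TS = 1521.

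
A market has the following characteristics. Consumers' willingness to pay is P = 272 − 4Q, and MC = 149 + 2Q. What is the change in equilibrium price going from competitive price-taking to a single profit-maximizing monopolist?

Equilibrium price rises by 32.8

Under competition P = MC: 272 − 4Q = 149 + 2Q ⇒ Q = 20.5, P = 190.
A monopolist chooses Q where MR = MC. MR = 272 − 8Q; setting this equal to 149 + 2Q gives Q = 12.3 and P = 222.8.
Change in equilibrium price: 222.8 − 190 = 32.8.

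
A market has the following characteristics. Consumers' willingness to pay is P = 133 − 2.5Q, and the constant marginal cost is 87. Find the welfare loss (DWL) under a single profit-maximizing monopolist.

Competitive firms price at marginal cost: P = 87, giving Q = 18.4.
A monopolist chooses Q where MR = MC. MR = 133 − 5Q; setting this equal to 87 gives Q = 9.2 and P = 110.
DWL is the triangle between Q = 9.2 and Q = 18.4: ½·(18.4 − 9.2)·(110 − 87) = 105.8.

DWL = 105.8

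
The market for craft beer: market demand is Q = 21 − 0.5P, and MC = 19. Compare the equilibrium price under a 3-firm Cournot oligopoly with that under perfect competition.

Cournot: P = 24.75; Competition: P = 19

Inverting demand: P = 42 − 2Q.
With 3 symmetric Cournot firms, each firm's FOC gives 42 − 8q = 19, so q = 2.875, Q = 3·2.875 = 8.625, and P = 24.75.
Competitive firms price at marginal cost: P = 19, giving Q = 11.5.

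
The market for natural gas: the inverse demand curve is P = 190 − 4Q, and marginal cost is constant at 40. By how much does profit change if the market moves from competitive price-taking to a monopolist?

Under competition P = MC = 40, so Q = (190 − 40)/4 = 37.5.
Profit = (40 − 40)·37.5 = 0.
A monopolist chooses Q where MR = MC. MR = 190 − 8Q; setting this equal to 40 gives Q = 18.75 and P = 115.
Profit = (115 − 40)·18.75 = 1406.25.
Change in profit: 1406.25 − 0 = 1406.25.

π rises by 1406.25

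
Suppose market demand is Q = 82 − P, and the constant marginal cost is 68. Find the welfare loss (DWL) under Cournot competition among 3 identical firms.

DWL = 6.125

Inverting demand: P = 82 − Q.
Competitive firms price at marginal cost: P = 68, giving Q = 14.
Cournot with 3 identical firms: the symmetric best-response condition is 82 − 4q = 68. Each firm produces q = 3.5, total output Q = 10.5, price P = 71.5.
DWL is the triangle between Q = 10.5 and Q = 14: ½·(14 − 10.5)·(71.5 − 68) = 6.125.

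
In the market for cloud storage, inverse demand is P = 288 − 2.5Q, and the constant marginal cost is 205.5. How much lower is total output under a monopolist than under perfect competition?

Total output falls by 16.5

Perfect competition: P = MC = 205.5, so 288 − 2.5Q = 205.5 and Q = 33.
The monopolist equates marginal revenue to marginal cost: 288 − 5Q = 205.5, so Q = 16.5. From demand, P = 246.75.
Change in total output: 16.5 − 33 = −16.5.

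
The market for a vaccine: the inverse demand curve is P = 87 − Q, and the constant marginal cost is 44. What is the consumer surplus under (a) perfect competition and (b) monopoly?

Competition: CS = 924.5; Monopoly: CS = 231.125

Under competition P = MC = 44, so Q = (87 − 44)/1 = 43.
CS = ½·(87 − 44)·43 = 924.5.
A monopolist chooses Q where MR = MC. MR = 87 − 2Q; setting this equal to 44 gives Q = 21.5 and P = 65.5.
CS = ½·(87 − 65.5)·21.5 = 231.125.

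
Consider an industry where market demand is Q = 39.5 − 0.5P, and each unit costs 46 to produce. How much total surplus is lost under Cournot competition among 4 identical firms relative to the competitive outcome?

Inverting demand: P = 79 − 2Q.
Competitive firms price at marginal cost: P = 46, giving Q = 16.5.
Cournot with 4 identical firms: the symmetric best-response condition is 79 − 10q = 46. Each firm produces q = 3.3, total output Q = 13.2, price P = 52.6.
DWL is the triangle between Q = 13.2 and Q = 16.5: ½·(16.5 − 13.2)·(52.6 − 46) = 10.89.

DWL = 10.89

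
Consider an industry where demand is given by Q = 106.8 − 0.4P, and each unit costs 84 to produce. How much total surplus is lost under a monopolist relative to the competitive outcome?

Inverting demand: P = 267 − 2.5Q.
Perfect competition: P = MC = 84, so 267 − 2.5Q = 84 and Q = 73.2.
A monopolist chooses Q where MR = MC. MR = 267 − 5Q; setting this equal to 84 gives Q = 36.6 and P = 175.5.
DWL is the triangle between Q = 36.6 and Q = 73.2: ½·(73.2 − 36.6)·(175.5 − 84) = 1674.45.

DWL = 1674.45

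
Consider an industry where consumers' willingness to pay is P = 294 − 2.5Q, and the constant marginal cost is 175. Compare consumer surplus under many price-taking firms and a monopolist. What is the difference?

Consumer surplus falls by 2124.15

Under competition P = MC = 175, so Q = (294 − 175)/2.5 = 47.6.
CS = ½·(294 − 175)·47.6 = 2832.2.
The monopolist equates marginal revenue to marginal cost: 294 − 5Q = 175, so Q = 23.8. From demand, P = 234.5.
CS = ½·(294 − 234.5)·23.8 = 708.05.
Change in consumer surplus: 708.05 − 2832.2 = −2124.15.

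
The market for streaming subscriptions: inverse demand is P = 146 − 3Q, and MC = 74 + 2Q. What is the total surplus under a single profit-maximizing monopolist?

TS = 445.5

A monopolist chooses Q where MR = MC. MR = 146 − 6Q; setting this equal to 74 + 2Q gives Q = 9 and P = 119.
CS = ½·(146 − 119)·9 = 121.5; PS = (119·9 − 74·9 − ½·2·9²) = 324; TS = 445.5.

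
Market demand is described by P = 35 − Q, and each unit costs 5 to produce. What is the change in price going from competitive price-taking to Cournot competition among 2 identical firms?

Price rises by 10

Perfect competition: P = MC = 5, so 35 − Q = 5 and Q = 30.
With 2 symmetric Cournot firms, each firm's FOC gives 35 − 3q = 5, so q = 10, Q = 2·10 = 20, and P = 15.
Change in price: 15 − 5 = 10.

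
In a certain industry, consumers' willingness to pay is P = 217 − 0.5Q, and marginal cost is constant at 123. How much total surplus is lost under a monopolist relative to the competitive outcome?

DWL = 2209

Under competition P = MC = 123, so Q = (217 − 123)/0.5 = 188.
A monopolist chooses Q where MR = MC. MR = 217 − Q; setting this equal to 123 gives Q = 94 and P = 170.
DWL is the triangle between Q = 94 and Q = 188: ½·(188 − 94)·(170 − 123) = 2209.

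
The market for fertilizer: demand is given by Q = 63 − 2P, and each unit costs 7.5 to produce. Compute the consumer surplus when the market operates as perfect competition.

CS = 576

Inverting demand: P = 31.5 − 0.5Q.
Under competition P = MC = 7.5, so Q = (31.5 − 7.5)/0.5 = 48.
CS = ½·(31.5 − 7.5)·48 = 576.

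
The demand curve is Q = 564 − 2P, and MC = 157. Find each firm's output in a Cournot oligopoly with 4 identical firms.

q_i = 50

Inverting demand: P = 282 − 0.5Q.
With 4 symmetric Cournot firms, each firm's FOC gives 282 − 2.5q = 157, so q = 50, Q = 4·50 = 200, and P = 182.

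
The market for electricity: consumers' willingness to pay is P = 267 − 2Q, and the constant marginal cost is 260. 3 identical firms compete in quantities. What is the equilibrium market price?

P = 261.75

In a 3-firm Cournot equilibrium, symmetry and the first-order condition give q = (267 − 260)/(8) = 0.875. So Q = 2.625 and P = 261.75.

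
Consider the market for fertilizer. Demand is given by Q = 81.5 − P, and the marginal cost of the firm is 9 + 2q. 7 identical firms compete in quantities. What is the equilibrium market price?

Inverting demand: P = 81.5 − Q.
Cournot with 7 identical firms: the symmetric best-response condition is 81.5 − 8q = 9 + 2q. Each firm produces q = 7.25, total output Q = 50.75, price P = 30.75.

P = 30.75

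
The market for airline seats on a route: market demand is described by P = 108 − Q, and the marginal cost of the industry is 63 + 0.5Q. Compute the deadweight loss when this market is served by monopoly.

DWL = 108

Under competition P = MC: 108 − Q = 63 + 0.5Q ⇒ Q = 30, P = 78.
The monopolist equates marginal revenue to marginal cost: 108 − 2Q = 63 + 0.5Q, so Q = 18. From demand, P = 90.
CS = ½·(108 − 78)·30 = 450; PS = (78·30 − 63·30 − ½·0.5·30²) = 225; TS = 675.
CS = ½·(108 − 90)·18 = 162; PS = (90·18 − 63·18 − ½·0.5·18²) = 405; TS = 567.
DWL = 675 − 567 = 108.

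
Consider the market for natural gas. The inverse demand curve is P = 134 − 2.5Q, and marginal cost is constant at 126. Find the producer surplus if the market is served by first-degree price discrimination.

PS = 12.8

A perfectly discriminating monopolist sells every unit with P(Q) ≥ MC(Q), so output equals the competitive quantity Q = 3.2. Each buyer pays their reservation price, so CS = 0 and the firm captures all surplus.
PS = ½·(134 − 126)·3.2 = 12.8.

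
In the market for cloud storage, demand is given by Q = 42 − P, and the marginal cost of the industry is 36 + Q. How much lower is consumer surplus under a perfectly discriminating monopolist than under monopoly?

CS falls by 2

Inverting demand: P = 42 − Q.
Monopoly sets MR = MC: 42 − 2Q = 36 + Q ⇒ Q = 2, P = 42 − 2 = 40.
CS = ½·(42 − 40)·2 = 2.
Under first-degree price discrimination the firm charges each unit its demand price and produces up to where P = MC, i.e. Q = 3. Consumer surplus is zero; producer surplus equals total surplus.
CS = 0.
Change in consumer surplus: 0 − 2 = −2.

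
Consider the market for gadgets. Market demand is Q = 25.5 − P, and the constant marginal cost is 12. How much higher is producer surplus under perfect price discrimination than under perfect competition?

Inverting demand: P = 25.5 − Q.
Under competition P = MC = 12, so Q = (25.5 − 12)/1 = 13.5.
PS = (12 − 12)·13.5 = 0.
With perfect price discrimination, output is the efficient level Q = 13.5 (where demand meets MC), but every buyer pays their willingness to pay: CS = 0 and PS = total surplus.
PS = ½·(25.5 − 12)·13.5 = 91.125.
Change in producer surplus: 91.125 − 0 = 91.125.

Producer surplus rises by 91.125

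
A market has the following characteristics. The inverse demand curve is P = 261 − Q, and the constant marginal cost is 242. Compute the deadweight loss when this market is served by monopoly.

DWL = 45.125

Competitive firms price at marginal cost: P = 242, giving Q = 19.
A monopolist chooses Q where MR = MC. MR = 261 − 2Q; setting this equal to 242 gives Q = 9.5 and P = 251.5.
DWL is the triangle between Q = 9.5 and Q = 19: ½·(19 − 9.5)·(251.5 − 242) = 45.125.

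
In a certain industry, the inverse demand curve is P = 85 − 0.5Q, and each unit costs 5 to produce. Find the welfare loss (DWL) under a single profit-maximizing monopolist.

Under competition P = MC = 5, so Q = (85 − 5)/0.5 = 160.
A monopolist chooses Q where MR = MC. MR = 85 − Q; setting this equal to 5 gives Q = 80 and P = 45.
DWL is the triangle between Q = 80 and Q = 160: ½·(160 − 80)·(45 − 5) = 1600.

DWL = 1600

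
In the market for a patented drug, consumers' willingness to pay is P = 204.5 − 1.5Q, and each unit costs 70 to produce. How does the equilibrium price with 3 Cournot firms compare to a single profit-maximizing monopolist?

Cournot with 3 identical firms: the symmetric best-response condition is 204.5 − 6q = 70. Each firm produces q = 269/12, total output Q = 67.25, price P = 103.625.
Monopoly sets MR = MC: 204.5 − 3Q = 70 ⇒ Q = 269/6, P = 204.5 − 1.5·269/6 = 137.25.

Cournot: P = 103.625; Monopoly: P = 137.25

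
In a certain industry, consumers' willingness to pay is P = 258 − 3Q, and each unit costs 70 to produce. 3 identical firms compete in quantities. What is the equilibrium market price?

Cournot with 3 identical firms: the symmetric best-response condition is 258 − 12q = 70. Each firm produces q = 47/3, total output Q = 47, price P = 117.

P = 117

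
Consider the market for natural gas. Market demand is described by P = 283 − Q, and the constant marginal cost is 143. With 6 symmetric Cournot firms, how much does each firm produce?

q_i = 20

With 6 symmetric Cournot firms, each firm's FOC gives 283 − 7q = 143, so q = 20, Q = 6·20 = 120, and P = 163.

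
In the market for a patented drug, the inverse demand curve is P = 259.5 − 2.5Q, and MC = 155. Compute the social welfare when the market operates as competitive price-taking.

TS = 2184.05

Under competition P = MC = 155, so Q = (259.5 − 155)/2.5 = 41.8.
CS = ½·(259.5 − 155)·41.8 = 2184.05; PS = (155 − 155)·41.8 = 0; TS = 2184.05.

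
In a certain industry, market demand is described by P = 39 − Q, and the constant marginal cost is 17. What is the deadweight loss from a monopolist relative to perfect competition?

Under competition P = MC = 17, so Q = (39 − 17)/1 = 22.
The monopolist equates marginal revenue to marginal cost: 39 − 2Q = 17, so Q = 11. From demand, P = 28.
DWL is the triangle between Q = 11 and Q = 22: ½·(22 − 11)·(28 − 17) = 60.5.

DWL = 60.5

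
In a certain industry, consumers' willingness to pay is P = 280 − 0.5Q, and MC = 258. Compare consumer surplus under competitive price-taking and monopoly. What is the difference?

CS falls by 363

Under competition P = MC = 258, so Q = (280 − 258)/0.5 = 44.
CS = ½·(280 − 258)·44 = 484.
A monopolist chooses Q where MR = MC. MR = 280 − Q; setting this equal to 258 gives Q = 22 and P = 269.
CS = ½·(280 − 269)·22 = 121.
Change in consumer surplus: 121 − 484 = −363.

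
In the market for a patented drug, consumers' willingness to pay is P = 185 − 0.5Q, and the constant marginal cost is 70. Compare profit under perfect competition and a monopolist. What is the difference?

Under competition P = MC = 70, so Q = (185 − 70)/0.5 = 230.
Profit = (70 − 70)·230 = 0.
A monopolist chooses Q where MR = MC. MR = 185 − Q; setting this equal to 70 gives Q = 115 and P = 127.5.
Profit = (127.5 − 70)·115 = 6612.5.
Change in profit: 6612.5 − 0 = 6612.5.

π rises by 6612.5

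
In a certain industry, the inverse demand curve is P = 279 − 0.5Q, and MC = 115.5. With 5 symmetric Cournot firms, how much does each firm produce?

q_i = 54.5

In a 5-firm Cournot equilibrium, symmetry and the first-order condition give q = (279 − 115.5)/(3) = 54.5. So Q = 272.5 and P = 142.75.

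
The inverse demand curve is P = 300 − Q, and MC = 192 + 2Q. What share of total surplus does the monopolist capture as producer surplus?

PS/TS = 0.8

A monopolist chooses Q where MR = MC. MR = 300 − 2Q; setting this equal to 192 + 2Q gives Q = 27 and P = 273.
CS = ½·(300 − 273)·27 = 364.5.
PS = P·Q − VC(Q) = 273·27 − (192·27 + ½·2·27²) = 1458.
Share captured = PS/TS = 1458/1822.5 = 0.8.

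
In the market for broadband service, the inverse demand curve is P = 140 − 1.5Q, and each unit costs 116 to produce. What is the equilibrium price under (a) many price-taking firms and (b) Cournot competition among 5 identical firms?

Competition: P = 116; Cournot: P = 120

Competitive firms price at marginal cost: P = 116, giving Q = 16.
In a 5-firm Cournot equilibrium, symmetry and the first-order condition give q = (140 − 116)/(9) = 8/3. So Q = 40/3 and P = 120.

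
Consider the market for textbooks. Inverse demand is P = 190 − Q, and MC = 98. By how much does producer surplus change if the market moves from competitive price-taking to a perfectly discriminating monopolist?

Producer surplus rises by 4232

Perfect competition: P = MC = 98, so 190 − Q = 98 and Q = 92.
PS = (98 − 98)·92 = 0.
A perfectly discriminating monopolist sells every unit with P(Q) ≥ MC(Q), so output equals the competitive quantity Q = 92. Each buyer pays their reservation price, so CS = 0 and the firm captures all surplus.
PS = ½·(190 − 98)·92 = 4232.
Change in producer surplus: 4232 − 0 = 4232.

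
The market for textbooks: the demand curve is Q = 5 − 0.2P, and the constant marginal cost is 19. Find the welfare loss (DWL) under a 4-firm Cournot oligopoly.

Inverting demand: P = 25 − 5Q.
Competitive firms price at marginal cost: P = 19, giving Q = 1.2.
In a 4-firm Cournot equilibrium, symmetry and the first-order condition give q = (25 − 19)/(25) = 0.24. So Q = 0.96 and P = 20.2.
DWL is the triangle between Q = 0.96 and Q = 1.2: ½·(1.2 − 0.96)·(20.2 − 19) = 0.144.

DWL = 0.144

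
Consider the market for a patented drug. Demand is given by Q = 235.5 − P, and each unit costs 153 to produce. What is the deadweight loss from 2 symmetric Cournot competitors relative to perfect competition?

Inverting demand: P = 235.5 − Q.
Competitive firms price at marginal cost: P = 153, giving Q = 82.5.
In a 2-firm Cournot equilibrium, symmetry and the first-order condition give q = (235.5 − 153)/(3) = 27.5. So Q = 55 and P = 180.5.
DWL is the triangle between Q = 55 and Q = 82.5: ½·(82.5 − 55)·(180.5 − 153) = 378.125.

DWL = 378.125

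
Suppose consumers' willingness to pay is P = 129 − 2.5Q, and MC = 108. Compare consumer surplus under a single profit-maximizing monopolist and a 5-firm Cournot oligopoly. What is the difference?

Monopoly sets MR = MC: 129 − 5Q = 108 ⇒ Q = 4.2, P = 129 − 2.5·4.2 = 118.5.
CS = ½·(129 − 118.5)·4.2 = 22.05.
In a 5-firm Cournot equilibrium, symmetry and the first-order condition give q = (129 − 108)/(15) = 1.4. So Q = 7 and P = 111.5.
CS = ½·(129 − 111.5)·7 = 61.25.
Change in consumer surplus: 61.25 − 22.05 = 39.2.

Consumer surplus rises by 39.2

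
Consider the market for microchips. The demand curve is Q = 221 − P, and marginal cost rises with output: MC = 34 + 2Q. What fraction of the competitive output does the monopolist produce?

Q_m/Q_c = 0.75

Inverting demand: P = 221 − Q.
Monopoly sets MR = MC: 221 − 2Q = 34 + 2Q ⇒ Q = 46.75, P = 221 − 46.75 = 174.25.
Under competition P = MC: 221 − Q = 34 + 2Q ⇒ Q = 187/3, P = 476/3.
Ratio Q_m/Q_c = 46.75/(187/3) = 0.75.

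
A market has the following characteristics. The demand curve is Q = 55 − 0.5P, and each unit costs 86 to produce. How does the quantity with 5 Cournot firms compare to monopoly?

Cournot: Q = 10; Monopoly: Q = 6

Inverting demand: P = 110 − 2Q.
With 5 symmetric Cournot firms, each firm's FOC gives 110 − 12q = 86, so q = 2, Q = 5·2 = 10, and P = 90.
A monopolist chooses Q where MR = MC. MR = 110 − 4Q; setting this equal to 86 gives Q = 6 and P = 98.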